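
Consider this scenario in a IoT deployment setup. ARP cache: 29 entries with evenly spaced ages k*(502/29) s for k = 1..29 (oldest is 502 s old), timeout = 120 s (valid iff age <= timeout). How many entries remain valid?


Ages are k * 502/29 s for k = 1..29 (spacing = 17.3103 s).
Entry k is valid iff k * 502/29 <= 120 iff k <= 29 * 120 / 502 = 6.9323
n_valid = floor(6.9323) = 6
(n_stale = 29 - 6 = 23)

6


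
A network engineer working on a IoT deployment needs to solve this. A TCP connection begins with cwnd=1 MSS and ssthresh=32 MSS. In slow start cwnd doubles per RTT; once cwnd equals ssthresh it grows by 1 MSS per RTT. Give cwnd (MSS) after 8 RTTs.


RTT 0: cwnd = 1 MSS (initial)
RTT 1: cwnd = 2 MSS (slow start, doubled)
RTT 2: cwnd = 4 MSS (slow start, doubled)
RTT 3: cwnd = 8 MSS (slow start, doubled)
RTT 4: cwnd = 16 MSS (slow start, doubled)
RTT 5: cwnd = 32 MSS (slow start, doubled)
RTT 6: cwnd = 33 MSS (congestion avoidance, +1)
RTT 7: cwnd = 34 MSS (congestion avoidance, +1)
RTT 8: cwnd = 35 MSS (congestion avoidance, +1)

35


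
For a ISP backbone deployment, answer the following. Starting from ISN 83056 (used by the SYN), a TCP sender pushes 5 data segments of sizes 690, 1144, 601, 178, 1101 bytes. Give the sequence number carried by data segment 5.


The SYN occupies sequence number ISN = 83056, so the first data byte is ISN + 1 = 83057.
SEQ of data segment i = (ISN + 1) + sum of payload sizes of segments 1..i-1.
Segment 1: SEQ = 83057, payload = 690 bytes
Segment 2: SEQ = 83747, payload = 1144 bytes
Segment 3: SEQ = 84891, payload = 601 bytes
Segment 4: SEQ = 85492, payload = 178 bytes
Segment 5: SEQ = 85670, payload = 1101 bytes
SEQ of segment 5 = 83057 + 690 + 1144 + 601 + 178 = 85670

85670


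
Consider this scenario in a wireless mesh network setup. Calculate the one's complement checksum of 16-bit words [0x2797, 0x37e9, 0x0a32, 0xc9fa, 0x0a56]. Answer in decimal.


Given words: [0x2797, 0x37e9, 0x0a32, 0xc9fa, 0x0a56]
Step 1: Sum all words
Raw sum = 10135 + 14313 + 2610 + 51706 + 2646 = 81410
Step 2: Fold carry: (15874 + 1) = 15875
One's complement = ~15875 & 0xFFFF = 49660

49660


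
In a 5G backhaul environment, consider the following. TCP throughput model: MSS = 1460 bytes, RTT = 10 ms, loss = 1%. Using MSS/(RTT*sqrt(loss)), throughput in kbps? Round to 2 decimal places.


Given: MSS = 1460 bytes, RTT = 10 ms, loss = 1%
RTT in seconds = 10 / 1000 = 0.01
Loss rate = 1% = 0.01
sqrt(loss) = sqrt(0.01) = 0.1
Throughput (bytes/s) = 1460 / (0.01 * 0.1) = 1460000.0000
Throughput (kbps) = 1460000.0000 * 8 / 1000 = 11680.000000 -> 11680.00 kbps (2 dp)

11680.00


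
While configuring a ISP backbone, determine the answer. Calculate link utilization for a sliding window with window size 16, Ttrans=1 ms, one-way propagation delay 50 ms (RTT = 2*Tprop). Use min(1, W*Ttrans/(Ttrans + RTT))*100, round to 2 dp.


Given: W = 16, Ttrans = 1 ms, RTT = 100 ms (= 2 * Tprop, Tprop = 50 ms)
Cycle time = Ttrans + RTT = 1 + 100 = 101 ms (first packet sent until its ACK returns)
W * Ttrans = 16 * 1 = 16 ms of sending per cycle
W * Ttrans / (Ttrans + RTT) = 16 / 101 = 0.158416
U = min(1, 0.158416) = 0.158416
U% = 15.84%

15.84


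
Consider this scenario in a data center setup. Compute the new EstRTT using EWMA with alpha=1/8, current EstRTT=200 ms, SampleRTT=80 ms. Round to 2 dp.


Given: EstRTT = 200 ms, SampleRTT = 80 ms, alpha = 1/8
New EstRTT = (1 - alpha) * EstRTT + alpha * SampleRTT
(7/8) * 200 = 175
(1/8) * 80 = 10
New EstRTT = 175 + 10 = 185 ms -> 185.00 ms (2 dp)

185.00


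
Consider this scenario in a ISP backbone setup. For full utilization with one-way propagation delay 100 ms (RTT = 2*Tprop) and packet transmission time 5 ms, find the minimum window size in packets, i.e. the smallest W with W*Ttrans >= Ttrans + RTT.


Given: Ttrans = 5 ms, RTT = 200 ms (= 2 * Tprop, Tprop = 100 ms)
Time until first ACK returns = Ttrans + RTT = 5 + 200 = 205 ms
Need W * Ttrans >= Ttrans + RTT  ->  W >= (Ttrans + RTT) / Ttrans
(Ttrans + RTT) / Ttrans = 205 / 5 = 41
W_min = ceil(41) = 41

41


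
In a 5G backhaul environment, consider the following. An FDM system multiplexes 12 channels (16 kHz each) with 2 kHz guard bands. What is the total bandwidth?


Given: 12 channels, 16 kHz each, guard = 2 kHz
Channel bandwidth = 12 * 16 = 192 kHz
Guard bands = 11 gaps * 2 kHz = 22 kHz
Total = 192 + 22 = 214 kHz

214


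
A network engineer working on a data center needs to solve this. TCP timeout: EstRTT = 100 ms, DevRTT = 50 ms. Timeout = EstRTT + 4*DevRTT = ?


Given: EstRTT = 100 ms, DevRTT = 50 ms
Timeout = EstRTT + 4 * DevRTT
4 * DevRTT = 4 * 50 = 200
Timeout = 100 + 200 = 300 ms

300


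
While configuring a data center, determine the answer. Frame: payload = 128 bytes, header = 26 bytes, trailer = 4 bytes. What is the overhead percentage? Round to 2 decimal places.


Given: payload = 128 B, header = 26 B, trailer = 4 B
Overhead bytes = header + trailer = 26 + 4 = 30
Total frame = payload + overhead = 128 + 30 = 158
Overhead % = 30 / 158 * 100 = 18.9873% -> 18.99% (2 dp)

18.99


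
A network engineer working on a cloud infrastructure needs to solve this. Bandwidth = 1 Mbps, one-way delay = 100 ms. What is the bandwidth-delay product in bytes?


Given: bandwidth = 1 Mbps, delay = 100 ms
BDP in bits = 1 * 10^6 * 100 / 1000
BDP in bits = 100000
BDP in bytes = 100000 / 8 = 12500

12500


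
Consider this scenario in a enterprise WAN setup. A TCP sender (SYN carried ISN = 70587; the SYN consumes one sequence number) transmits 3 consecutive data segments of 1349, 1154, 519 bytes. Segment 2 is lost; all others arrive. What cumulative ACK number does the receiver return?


SYN uses sequence number 70587; first data byte = ISN + 1 = 70588.
Segment 1: SEQ = 70588, len = 1349 B, covers [70588, 71936]
Segment 2: SEQ = 71937, len = 1154 B, covers [71937, 73090] [LOST]
Segment 3: SEQ = 73091, len = 519 B, covers [73091, 73609]
In-order data received: bytes [70588, 71936] (segments 1..1).
Segment 2 missing -> gap begins at byte 71937; later segments buffered out of order.
Cumulative ACK = next expected in-order byte = 70588 + 1349 = 71937

71937


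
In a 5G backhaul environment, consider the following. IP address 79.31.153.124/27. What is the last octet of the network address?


Given: IP = 79.31.153.124, prefix = /27
Subnet mask = 255.255.255.224
Last octet of IP: 124
Last octet of mask: 224
Network last octet = 124 AND 224 = 96

96


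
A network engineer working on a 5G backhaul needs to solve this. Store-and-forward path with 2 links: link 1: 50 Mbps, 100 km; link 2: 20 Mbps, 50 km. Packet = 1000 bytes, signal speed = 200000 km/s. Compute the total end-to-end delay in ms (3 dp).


Packet = 1000 bytes = 8000 bits. Store-and-forward: sum (t_trans + t_prop) per link.
Link 1: t_trans = 8000/(50*10^6) s = 0.1600 ms; t_prop = 100/200000 s = 0.5000 ms; subtotal = 0.6600 ms
Link 2: t_trans = 8000/(20*10^6) s = 0.4000 ms; t_prop = 50/200000 s = 0.2500 ms; subtotal = 0.6500 ms
End-to-end = 0.6600 + 0.6500 = 1.3100 ms -> 1.310 ms (3 dp)

1.310


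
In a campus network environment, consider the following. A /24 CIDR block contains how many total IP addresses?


Given: CIDR prefix /24
Host bits = 32 - 24 = 8
Total addresses = 2^8 = 256

256


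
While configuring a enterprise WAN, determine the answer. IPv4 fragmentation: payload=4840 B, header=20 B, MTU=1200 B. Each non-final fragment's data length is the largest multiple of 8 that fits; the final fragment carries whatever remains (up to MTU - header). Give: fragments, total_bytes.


Max data per non-final fragment = floor((MTU - header)/8)*8 = floor((1200 - 20)/8)*8 = floor(1180/8)*8 = 1176 B
Final fragment needs no 8-byte alignment: it can carry up to MTU - header = 1180 B
Non-final fragments needed = ceil((payload - 1180) / 1176) = ceil(3660/1176) = ceil(3.1122) = 4
Number of fragments = 4 + 1 = 5
Fragment sizes (data): 4 * 1176 B + 136 B (last, 136 <= 1180 OK)
Total bytes sent = payload + n_frags * header = 4840 + 5*20 = 4840 + 100 = 4940 B

5, 4940


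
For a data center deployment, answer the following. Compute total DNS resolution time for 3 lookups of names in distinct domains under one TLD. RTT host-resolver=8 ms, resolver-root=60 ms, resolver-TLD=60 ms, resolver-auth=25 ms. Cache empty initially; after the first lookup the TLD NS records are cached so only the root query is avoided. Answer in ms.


Lookup 1 (cold cache): local + root + TLD + auth = 8 + 60 + 60 + 25 = 153 ms
Lookups 2..3 (TLD NS cached -> skip root; new domain -> still ask TLD and auth): local + TLD + auth = 8 + 60 + 25 = 93 ms each
Remaining 2 lookups: 2 * 93 = 186 ms
Total = 153 + 186 = 339 ms

339


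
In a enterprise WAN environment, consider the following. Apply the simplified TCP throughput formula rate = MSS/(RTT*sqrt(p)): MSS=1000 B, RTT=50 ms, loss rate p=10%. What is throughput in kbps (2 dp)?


Given: MSS = 1000 bytes, RTT = 50 ms, loss = 10%
RTT in seconds = 50 / 1000 = 0.05
Loss rate = 10% = 0.1
sqrt(loss) = sqrt(0.1) = 0.316227766017
Throughput (bytes/s) = 1000 / (0.05 * 0.316227766017) = 63245.5532
Throughput (kbps) = 63245.5532 * 8 / 1000 = 505.964426 -> 505.96 kbps (2 dp)

505.96


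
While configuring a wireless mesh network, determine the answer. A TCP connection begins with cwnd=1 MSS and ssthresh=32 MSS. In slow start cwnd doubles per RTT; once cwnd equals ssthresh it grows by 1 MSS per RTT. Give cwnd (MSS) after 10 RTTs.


RTT 0: cwnd = 1 MSS (initial)
RTT 1: cwnd = 2 MSS (slow start, doubled)
RTT 2: cwnd = 4 MSS (slow start, doubled)
RTT 3: cwnd = 8 MSS (slow start, doubled)
RTT 4: cwnd = 16 MSS (slow start, doubled)
RTT 5: cwnd = 32 MSS (slow start, doubled)
RTT 6: cwnd = 33 MSS (congestion avoidance, +1)
RTT 7: cwnd = 34 MSS (congestion avoidance, +1)
RTT 8: cwnd = 35 MSS (congestion avoidance, +1)
RTT 9: cwnd = 36 MSS (congestion avoidance, +1)
RTT 10: cwnd = 37 MSS (congestion avoidance, +1)

37


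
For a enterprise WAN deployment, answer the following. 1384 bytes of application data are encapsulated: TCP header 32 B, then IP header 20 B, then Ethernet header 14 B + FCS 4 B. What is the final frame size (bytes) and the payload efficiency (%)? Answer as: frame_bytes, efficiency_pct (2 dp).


TCP segment = 1384 + 32 = 1416 B
IP packet = 1416 + 20 = 1436 B
Ethernet frame = 1436 + 14 + 4 = 1454 B
Efficiency = app / frame = 1384 / 1454 = 0.951857 = 95.1857% -> 95.19% (2 dp)

1454, 95.19


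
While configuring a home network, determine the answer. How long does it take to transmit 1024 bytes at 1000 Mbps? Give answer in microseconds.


Given: packet = 1024 bytes, bandwidth = 1000 Mbps
Packet in bits = 1024 * 8 = 8192 bits
Bandwidth = 1000 * 10^6 = 1000000000 bps
Time = 8192 / 1000000000 seconds
Time in us = 8192 * 10^6 / 1000000000 = 8.192

8.192


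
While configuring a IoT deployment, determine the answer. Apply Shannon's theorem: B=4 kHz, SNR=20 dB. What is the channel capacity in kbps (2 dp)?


Given: B = 4 kHz, SNR = 20 dB
SNR linear = 10^(20/10) = 100
1 + SNR = 101
log2(101) = 6.6582114828
C = 4 * 1000 * 6.6582114828 = 26632.8459 bps
C = 26.632846 kbps -> 26.63 kbps (2 dp)

26.63


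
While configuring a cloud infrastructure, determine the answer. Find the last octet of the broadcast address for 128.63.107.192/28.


Given: IP = 128.63.107.192, prefix = /28
Host bits = 32 - 28 = 4
Network last octet = 192 AND mask = 192
Host part size = 2^4 - 1 = 15
Broadcast last octet = 192 OR 15 = 207

207


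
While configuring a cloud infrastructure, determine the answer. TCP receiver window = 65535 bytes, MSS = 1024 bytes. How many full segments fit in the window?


Given: RWND = 65535 bytes, MSS = 1024 bytes
Full segments = floor(RWND / MSS)
Full segments = floor(65535 / 1024)
Full segments = floor(63.999) = 63

63


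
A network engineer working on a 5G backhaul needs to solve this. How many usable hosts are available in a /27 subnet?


Given: subnet mask /27
Host bits = 32 - 27 = 5
Total addresses = 2^5 = 32
Usable hosts = 32 - 2 (network + broadcast) = 30

30


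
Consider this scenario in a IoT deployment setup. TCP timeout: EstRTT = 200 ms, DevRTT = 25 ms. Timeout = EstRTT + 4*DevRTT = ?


Given: EstRTT = 200 ms, DevRTT = 25 ms
Timeout = EstRTT + 4 * DevRTT
4 * DevRTT = 4 * 25 = 100
Timeout = 200 + 100 = 300 ms

300


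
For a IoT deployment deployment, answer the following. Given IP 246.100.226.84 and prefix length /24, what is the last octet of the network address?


Given: IP = 246.100.226.84, prefix = /24
Subnet mask = 255.255.255.0
Last octet of IP: 84
Last octet of mask: 0
Network last octet = 84 AND 0 = 0

0


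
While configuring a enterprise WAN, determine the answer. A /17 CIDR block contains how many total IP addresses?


Given: CIDR prefix /17
Host bits = 32 - 17 = 15
Total addresses = 2^15 = 32768

32768


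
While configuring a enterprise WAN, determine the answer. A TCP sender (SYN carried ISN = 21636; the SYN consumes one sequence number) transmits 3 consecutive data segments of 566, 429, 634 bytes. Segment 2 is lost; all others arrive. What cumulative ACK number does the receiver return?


SYN uses sequence number 21636; first data byte = ISN + 1 = 21637.
Segment 1: SEQ = 21637, len = 566 B, covers [21637, 22202]
Segment 2: SEQ = 22203, len = 429 B, covers [22203, 22631] [LOST]
Segment 3: SEQ = 22632, len = 634 B, covers [22632, 23265]
In-order data received: bytes [21637, 22202] (segments 1..1).
Segment 2 missing -> gap begins at byte 22203; later segments buffered out of order.
Cumulative ACK = next expected in-order byte = 21637 + 566 = 22203

22203


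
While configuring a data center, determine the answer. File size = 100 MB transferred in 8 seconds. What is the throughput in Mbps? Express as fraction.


Given: file = 100 MB, time = 8 s
File in Mb = 100 * 8 = 800 Mb
Throughput = 800 / 8 Mbps
Throughput = 100 Mbps

100


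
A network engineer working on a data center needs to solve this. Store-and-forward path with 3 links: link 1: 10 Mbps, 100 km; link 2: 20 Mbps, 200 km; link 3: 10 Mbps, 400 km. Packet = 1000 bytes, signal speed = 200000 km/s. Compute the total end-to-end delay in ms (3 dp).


Packet = 1000 bytes = 8000 bits. Store-and-forward: sum (t_trans + t_prop) per link.
Link 1: t_trans = 8000/(10*10^6) s = 0.8000 ms; t_prop = 100/200000 s = 0.5000 ms; subtotal = 1.3000 ms
Link 2: t_trans = 8000/(20*10^6) s = 0.4000 ms; t_prop = 200/200000 s = 1.0000 ms; subtotal = 1.4000 ms
Link 3: t_trans = 8000/(10*10^6) s = 0.8000 ms; t_prop = 400/200000 s = 2.0000 ms; subtotal = 2.8000 ms
End-to-end = 1.3000 + 1.4000 + 2.8000 = 5.5000 ms -> 5.500 ms (3 dp)

5.500


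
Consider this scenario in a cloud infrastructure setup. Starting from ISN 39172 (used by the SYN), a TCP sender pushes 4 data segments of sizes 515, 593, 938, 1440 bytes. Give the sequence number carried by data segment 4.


The SYN occupies sequence number ISN = 39172, so the first data byte is ISN + 1 = 39173.
SEQ of data segment i = (ISN + 1) + sum of payload sizes of segments 1..i-1.
Segment 1: SEQ = 39173, payload = 515 bytes
Segment 2: SEQ = 39688, payload = 593 bytes
Segment 3: SEQ = 40281, payload = 938 bytes
Segment 4: SEQ = 41219, payload = 1440 bytes
SEQ of segment 4 = 39173 + 515 + 593 + 938 = 41219

41219


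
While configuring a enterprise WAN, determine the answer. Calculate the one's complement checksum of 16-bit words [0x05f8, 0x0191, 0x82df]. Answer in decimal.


Given words: [0x05f8, 0x0191, 0x82df]
Step 1: Sum all words
Raw sum = 1528 + 401 + 33503 = 35432
One's complement = ~35432 & 0xFFFF = 30103

30103


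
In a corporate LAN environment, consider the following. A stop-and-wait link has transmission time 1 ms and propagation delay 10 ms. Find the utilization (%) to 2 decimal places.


Given: Ttrans = 1 ms, Tprop = 10 ms
RTT = 2 * Tprop = 2 * 10 = 20 ms
U = Ttrans / (Ttrans + RTT)
U = 1 / (1 + 20)
U = 1 / 21 = 0.047619
U% = 4.76%

4.76


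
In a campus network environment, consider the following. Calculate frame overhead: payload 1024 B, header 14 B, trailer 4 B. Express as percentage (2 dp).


Given: payload = 1024 B, header = 14 B, trailer = 4 B
Overhead bytes = header + trailer = 14 + 4 = 18
Total frame = payload + overhead = 1024 + 18 = 1042
Overhead % = 18 / 1042 * 100 = 1.7274% -> 1.73% (2 dp)

1.73


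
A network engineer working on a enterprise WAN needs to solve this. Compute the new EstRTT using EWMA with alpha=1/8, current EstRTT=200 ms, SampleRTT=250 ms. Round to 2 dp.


Given: EstRTT = 200 ms, SampleRTT = 250 ms, alpha = 1/8
New EstRTT = (1 - alpha) * EstRTT + alpha * SampleRTT
(7/8) * 200 = 175
(1/8) * 250 = 31.25
New EstRTT = 175 + 31.25 = 206.25 ms -> 206.25 ms (2 dp)

206.25


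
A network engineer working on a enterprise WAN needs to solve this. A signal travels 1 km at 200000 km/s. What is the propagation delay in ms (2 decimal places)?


Given: distance = 1 km, speed = 200000 km/s
Delay = distance / speed = 1 / 200000 seconds
Delay in ms = 1 * 1000 / 200000
Delay = 0.0050 ms
Rounded to 2 dp = 0.01 ms

0.01


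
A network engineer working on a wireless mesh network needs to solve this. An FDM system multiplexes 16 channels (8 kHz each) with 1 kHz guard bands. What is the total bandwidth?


Given: 16 channels, 8 kHz each, guard = 1 kHz
Channel bandwidth = 16 * 8 = 128 kHz
Guard bands = 15 gaps * 1 kHz = 15 kHz
Total = 128 + 15 = 143 kHz

143


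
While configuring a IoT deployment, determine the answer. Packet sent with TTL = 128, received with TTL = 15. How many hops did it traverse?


Given: initial TTL = 128, received TTL = 15
Hops = initial TTL - received TTL
Hops = 128 - 15 = 113

113


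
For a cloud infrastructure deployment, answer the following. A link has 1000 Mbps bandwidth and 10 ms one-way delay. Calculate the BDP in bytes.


Given: bandwidth = 1000 Mbps, delay = 10 ms
BDP in bits = 1000 * 10^6 * 10 / 1000
BDP in bits = 10000000
BDP in bytes = 10000000 / 8 = 1250000

1250000


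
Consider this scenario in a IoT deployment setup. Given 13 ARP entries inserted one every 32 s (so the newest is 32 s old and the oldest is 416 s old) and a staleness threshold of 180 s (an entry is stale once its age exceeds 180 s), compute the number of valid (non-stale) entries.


Ages are k * 416/13 s for k = 1..13 (spacing = 32.0000 s).
Entry k is valid iff k * 416/13 <= 180 iff k <= 13 * 180 / 416 = 5.6250
n_valid = floor(5.6250) = 5
(n_stale = 13 - 5 = 8)

5


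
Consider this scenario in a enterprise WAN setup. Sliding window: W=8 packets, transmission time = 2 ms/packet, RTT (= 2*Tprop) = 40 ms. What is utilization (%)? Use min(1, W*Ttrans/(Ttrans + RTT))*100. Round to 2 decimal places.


Given: W = 8, Ttrans = 2 ms, RTT = 40 ms (= 2 * Tprop, Tprop = 20 ms)
Cycle time = Ttrans + RTT = 2 + 40 = 42 ms (first packet sent until its ACK returns)
W * Ttrans = 8 * 2 = 16 ms of sending per cycle
W * Ttrans / (Ttrans + RTT) = 16 / 42 = 0.380952
U = min(1, 0.380952) = 0.380952
U% = 38.10%

38.10


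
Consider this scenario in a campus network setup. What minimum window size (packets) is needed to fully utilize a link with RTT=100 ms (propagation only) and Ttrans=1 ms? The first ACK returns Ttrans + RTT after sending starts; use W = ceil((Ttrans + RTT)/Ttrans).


Given: Ttrans = 1 ms, RTT = 100 ms (= 2 * Tprop, Tprop = 50 ms)
Time until first ACK returns = Ttrans + RTT = 1 + 100 = 101 ms
Need W * Ttrans >= Ttrans + RTT  ->  W >= (Ttrans + RTT) / Ttrans
(Ttrans + RTT) / Ttrans = 101 / 1 = 101
W_min = ceil(101) = 101

101


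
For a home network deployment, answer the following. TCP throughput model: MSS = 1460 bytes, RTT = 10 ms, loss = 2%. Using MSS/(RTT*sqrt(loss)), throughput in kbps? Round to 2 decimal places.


Given: MSS = 1460 bytes, RTT = 10 ms, loss = 2%
RTT in seconds = 10 / 1000 = 0.01
Loss rate = 2% = 0.02
sqrt(loss) = sqrt(0.02) = 0.141421356237
Throughput (bytes/s) = 1460 / (0.01 * 0.141421356237) = 1032375.9005
Throughput (kbps) = 1032375.9005 * 8 / 1000 = 8259.007204 -> 8259.01 kbps (2 dp)

8259.01


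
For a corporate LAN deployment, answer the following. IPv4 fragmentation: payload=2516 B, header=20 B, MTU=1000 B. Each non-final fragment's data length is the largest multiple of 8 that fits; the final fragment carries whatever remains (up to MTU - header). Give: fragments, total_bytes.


Max data per non-final fragment = floor((MTU - header)/8)*8 = floor((1000 - 20)/8)*8 = floor(980/8)*8 = 976 B
Final fragment needs no 8-byte alignment: it can carry up to MTU - header = 980 B
Non-final fragments needed = ceil((payload - 980) / 976) = ceil(1536/976) = ceil(1.5738) = 2
Number of fragments = 2 + 1 = 3
Fragment sizes (data): 2 * 976 B + 564 B (last, 564 <= 980 OK)
Total bytes sent = payload + n_frags * header = 2516 + 3*20 = 2516 + 60 = 2576 B

3, 2576


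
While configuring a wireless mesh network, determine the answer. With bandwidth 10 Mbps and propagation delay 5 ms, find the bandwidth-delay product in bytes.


Given: bandwidth = 10 Mbps, delay = 5 ms
BDP in bits = 10 * 10^6 * 5 / 1000
BDP in bits = 50000
BDP in bytes = 50000 / 8 = 6250

6250


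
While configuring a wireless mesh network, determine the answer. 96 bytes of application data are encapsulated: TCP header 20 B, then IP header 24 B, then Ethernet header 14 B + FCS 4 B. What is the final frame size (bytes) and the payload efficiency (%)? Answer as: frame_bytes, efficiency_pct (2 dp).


TCP segment = 96 + 20 = 116 B
IP packet = 116 + 24 = 140 B
Ethernet frame = 140 + 14 + 4 = 158 B
Efficiency = app / frame = 96 / 158 = 0.607595 = 60.7595% -> 60.76% (2 dp)

158, 60.76


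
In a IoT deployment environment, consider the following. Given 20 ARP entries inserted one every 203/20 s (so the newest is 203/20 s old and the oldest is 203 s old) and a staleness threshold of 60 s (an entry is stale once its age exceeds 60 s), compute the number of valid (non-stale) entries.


Ages are k * 203/20 s for k = 1..20 (spacing = 10.1500 s).
Entry k is valid iff k * 203/20 <= 60 iff k <= 20 * 60 / 203 = 5.9113
n_valid = floor(5.9113) = 5
(n_stale = 20 - 5 = 15)

5


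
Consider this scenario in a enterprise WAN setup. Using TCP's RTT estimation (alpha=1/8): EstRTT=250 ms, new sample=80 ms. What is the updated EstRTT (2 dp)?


Given: EstRTT = 250 ms, SampleRTT = 80 ms, alpha = 1/8
New EstRTT = (1 - alpha) * EstRTT + alpha * SampleRTT
(7/8) * 250 = 218.75
(1/8) * 80 = 10
New EstRTT = 218.75 + 10 = 228.75 ms -> 228.75 ms (2 dp)

228.75


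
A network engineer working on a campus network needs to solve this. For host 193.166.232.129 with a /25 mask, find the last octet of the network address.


Given: IP = 193.166.232.129, prefix = /25
Subnet mask = 255.255.255.128
Last octet of IP: 129
Last octet of mask: 128
Network last octet = 129 AND 128 = 128

128


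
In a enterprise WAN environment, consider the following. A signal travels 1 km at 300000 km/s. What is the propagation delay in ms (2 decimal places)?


Given: distance = 1 km, speed = 300000 km/s
Delay = distance / speed = 1 / 300000 seconds
Delay in ms = 1 * 1000 / 300000
Delay = 0.0033 ms
Rounded to 2 dp = 0.00 ms

0.00


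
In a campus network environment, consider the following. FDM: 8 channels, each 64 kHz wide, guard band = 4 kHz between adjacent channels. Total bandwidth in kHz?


Given: 8 channels, 64 kHz each, guard = 4 kHz
Channel bandwidth = 8 * 64 = 512 kHz
Guard bands = 7 gaps * 4 kHz = 28 kHz
Total = 512 + 28 = 540 kHz

540


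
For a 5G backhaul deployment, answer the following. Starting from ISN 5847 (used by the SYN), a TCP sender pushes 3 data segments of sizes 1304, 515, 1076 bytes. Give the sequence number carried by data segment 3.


The SYN occupies sequence number ISN = 5847, so the first data byte is ISN + 1 = 5848.
SEQ of data segment i = (ISN + 1) + sum of payload sizes of segments 1..i-1.
Segment 1: SEQ = 5848, payload = 1304 bytes
Segment 2: SEQ = 7152, payload = 515 bytes
Segment 3: SEQ = 7667, payload = 1076 bytes
SEQ of segment 3 = 5848 + 1304 + 515 = 7667

7667


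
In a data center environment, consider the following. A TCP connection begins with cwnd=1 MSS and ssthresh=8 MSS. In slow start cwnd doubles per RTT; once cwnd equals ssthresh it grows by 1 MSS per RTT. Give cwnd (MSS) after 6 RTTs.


RTT 0: cwnd = 1 MSS (initial)
RTT 1: cwnd = 2 MSS (slow start, doubled)
RTT 2: cwnd = 4 MSS (slow start, doubled)
RTT 3: cwnd = 8 MSS (slow start, doubled)
RTT 4: cwnd = 9 MSS (congestion avoidance, +1)
RTT 5: cwnd = 10 MSS (congestion avoidance, +1)
RTT 6: cwnd = 11 MSS (congestion avoidance, +1)

11


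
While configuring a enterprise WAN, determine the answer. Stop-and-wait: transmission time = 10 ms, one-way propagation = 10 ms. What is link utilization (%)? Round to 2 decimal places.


Given: Ttrans = 10 ms, Tprop = 10 ms
RTT = 2 * Tprop = 2 * 10 = 20 ms
U = Ttrans / (Ttrans + RTT)
U = 10 / (10 + 20)
U = 10 / 30 = 0.333333
U% = 33.33%

33.33


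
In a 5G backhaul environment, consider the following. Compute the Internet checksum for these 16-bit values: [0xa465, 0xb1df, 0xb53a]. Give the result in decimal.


Given words: [0xa465, 0xb1df, 0xb53a]
Step 1: Sum all words
Raw sum = 42085 + 45535 + 46394 = 134014
Step 2: Fold carry: (2942 + 2) = 2944
One's complement = ~2944 & 0xFFFF = 62591

62591


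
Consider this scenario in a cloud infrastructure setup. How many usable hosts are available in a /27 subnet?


Given: subnet mask /27
Host bits = 32 - 27 = 5
Total addresses = 2^5 = 32
Usable hosts = 32 - 2 (network + broadcast) = 30

30


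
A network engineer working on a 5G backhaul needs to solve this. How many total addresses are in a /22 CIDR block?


Given: CIDR prefix /22
Host bits = 32 - 22 = 10
Total addresses = 2^10 = 1024

1024


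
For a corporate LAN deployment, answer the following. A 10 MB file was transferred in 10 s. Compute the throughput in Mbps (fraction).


Given: file = 10 MB, time = 10 s
File in Mb = 10 * 8 = 80 Mb
Throughput = 80 / 10 Mbps
Throughput = 8 Mbps

8


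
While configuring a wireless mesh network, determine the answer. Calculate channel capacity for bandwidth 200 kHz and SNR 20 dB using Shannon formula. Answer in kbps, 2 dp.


Given: B = 200 kHz, SNR = 20 dB
SNR linear = 10^(20/10) = 100
1 + SNR = 101
log2(101) = 6.6582114828
C = 200 * 1000 * 6.6582114828 = 1331642.2966 bps
C = 1331.642297 kbps -> 1331.64 kbps (2 dp)

1331.64


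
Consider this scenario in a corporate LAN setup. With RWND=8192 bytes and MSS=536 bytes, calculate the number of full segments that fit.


Given: RWND = 8192 bytes, MSS = 536 bytes
Full segments = floor(RWND / MSS)
Full segments = floor(8192 / 536)
Full segments = floor(15.2836) = 15

15


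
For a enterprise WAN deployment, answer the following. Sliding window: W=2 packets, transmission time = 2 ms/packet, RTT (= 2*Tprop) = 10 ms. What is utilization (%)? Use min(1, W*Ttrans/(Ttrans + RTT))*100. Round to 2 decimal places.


Given: W = 2, Ttrans = 2 ms, RTT = 10 ms (= 2 * Tprop, Tprop = 5 ms)
Cycle time = Ttrans + RTT = 2 + 10 = 12 ms (first packet sent until its ACK returns)
W * Ttrans = 2 * 2 = 4 ms of sending per cycle
W * Ttrans / (Ttrans + RTT) = 4 / 12 = 0.333333
U = min(1, 0.333333) = 0.333333
U% = 33.33%

33.33


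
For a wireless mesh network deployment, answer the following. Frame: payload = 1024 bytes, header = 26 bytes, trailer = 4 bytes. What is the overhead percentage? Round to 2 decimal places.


Given: payload = 1024 B, header = 26 B, trailer = 4 B
Overhead bytes = header + trailer = 26 + 4 = 30
Total frame = payload + overhead = 1024 + 30 = 1054
Overhead % = 30 / 1054 * 100 = 2.8463% -> 2.85% (2 dp)

2.85


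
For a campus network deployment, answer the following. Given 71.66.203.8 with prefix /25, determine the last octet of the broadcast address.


Given: IP = 71.66.203.8, prefix = /25
Host bits = 32 - 25 = 7
Network last octet = 8 AND mask = 0
Host part size = 2^7 - 1 = 127
Broadcast last octet = 0 OR 127 = 127

127


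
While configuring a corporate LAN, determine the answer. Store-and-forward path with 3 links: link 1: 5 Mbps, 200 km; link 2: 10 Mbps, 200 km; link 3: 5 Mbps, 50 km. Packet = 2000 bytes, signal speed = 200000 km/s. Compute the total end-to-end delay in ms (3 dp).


Packet = 2000 bytes = 16000 bits. Store-and-forward: sum (t_trans + t_prop) per link.
Link 1: t_trans = 16000/(5*10^6) s = 3.2000 ms; t_prop = 200/200000 s = 1.0000 ms; subtotal = 4.2000 ms
Link 2: t_trans = 16000/(10*10^6) s = 1.6000 ms; t_prop = 200/200000 s = 1.0000 ms; subtotal = 2.6000 ms
Link 3: t_trans = 16000/(5*10^6) s = 3.2000 ms; t_prop = 50/200000 s = 0.2500 ms; subtotal = 3.4500 ms
End-to-end = 4.2000 + 2.6000 + 3.4500 = 10.2500 ms -> 10.250 ms (3 dp)

10.250


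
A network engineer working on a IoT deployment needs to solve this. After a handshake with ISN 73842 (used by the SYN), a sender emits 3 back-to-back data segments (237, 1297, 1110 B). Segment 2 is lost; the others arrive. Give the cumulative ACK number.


SYN uses sequence number 73842; first data byte = ISN + 1 = 73843.
Segment 1: SEQ = 73843, len = 237 B, covers [73843, 74079]
Segment 2: SEQ = 74080, len = 1297 B, covers [74080, 75376] [LOST]
Segment 3: SEQ = 75377, len = 1110 B, covers [75377, 76486]
In-order data received: bytes [73843, 74079] (segments 1..1).
Segment 2 missing -> gap begins at byte 74080; later segments buffered out of order.
Cumulative ACK = next expected in-order byte = 73843 + 237 = 74080

74080


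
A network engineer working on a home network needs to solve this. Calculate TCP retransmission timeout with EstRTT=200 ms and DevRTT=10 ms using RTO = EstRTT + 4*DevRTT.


Given: EstRTT = 200 ms, DevRTT = 10 ms
Timeout = EstRTT + 4 * DevRTT
4 * DevRTT = 4 * 10 = 40
Timeout = 200 + 40 = 240 ms

240


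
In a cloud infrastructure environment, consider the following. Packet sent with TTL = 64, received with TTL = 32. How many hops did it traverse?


Given: initial TTL = 64, received TTL = 32
Hops = initial TTL - received TTL
Hops = 64 - 32 = 32

32


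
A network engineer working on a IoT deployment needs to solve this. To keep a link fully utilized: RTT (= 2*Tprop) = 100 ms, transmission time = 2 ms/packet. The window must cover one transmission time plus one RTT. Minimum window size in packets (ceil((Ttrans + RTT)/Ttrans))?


Given: Ttrans = 2 ms, RTT = 100 ms (= 2 * Tprop, Tprop = 50 ms)
Time until first ACK returns = Ttrans + RTT = 2 + 100 = 102 ms
Need W * Ttrans >= Ttrans + RTT  ->  W >= (Ttrans + RTT) / Ttrans
(Ttrans + RTT) / Ttrans = 102 / 2 = 51
W_min = ceil(51) = 51

51


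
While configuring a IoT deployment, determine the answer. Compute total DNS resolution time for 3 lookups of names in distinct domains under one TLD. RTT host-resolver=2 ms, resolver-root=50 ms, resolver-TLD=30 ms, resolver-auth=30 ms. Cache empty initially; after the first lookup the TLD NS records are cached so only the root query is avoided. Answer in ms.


Lookup 1 (cold cache): local + root + TLD + auth = 2 + 50 + 30 + 30 = 112 ms
Lookups 2..3 (TLD NS cached -> skip root; new domain -> still ask TLD and auth): local + TLD + auth = 2 + 30 + 30 = 62 ms each
Remaining 2 lookups: 2 * 62 = 124 ms
Total = 112 + 124 = 236 ms

236


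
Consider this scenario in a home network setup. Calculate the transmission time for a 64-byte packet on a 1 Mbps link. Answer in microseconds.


Given: packet = 64 bytes, bandwidth = 1 Mbps
Packet in bits = 64 * 8 = 512 bits
Bandwidth = 1 * 10^6 = 1000000 bps
Time = 512 / 1000000 seconds
Time in us = 512 * 10^6 / 1000000 = 512

512


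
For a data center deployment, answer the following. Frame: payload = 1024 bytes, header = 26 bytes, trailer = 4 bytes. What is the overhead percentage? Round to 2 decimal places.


Given: payload = 1024 B, header = 26 B, trailer = 4 B
Overhead bytes = header + trailer = 26 + 4 = 30
Total frame = payload + overhead = 1024 + 30 = 1054
Overhead % = 30 / 1054 * 100 = 2.8463% -> 2.85% (2 dp)

2.85


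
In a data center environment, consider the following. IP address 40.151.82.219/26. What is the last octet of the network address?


Given: IP = 40.151.82.219, prefix = /26
Subnet mask = 255.255.255.192
Last octet of IP: 219
Last octet of mask: 192
Network last octet = 219 AND 192 = 192

192


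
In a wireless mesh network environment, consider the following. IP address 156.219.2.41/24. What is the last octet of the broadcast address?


Given: IP = 156.219.2.41, prefix = /24
Host bits = 32 - 24 = 8
Network last octet = 41 AND mask = 0
Host part size = 2^8 - 1 = 255
Broadcast last octet = 0 OR 255 = 255

255


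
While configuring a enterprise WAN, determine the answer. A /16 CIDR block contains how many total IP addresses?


Given: CIDR prefix /16
Host bits = 32 - 16 = 16
Total addresses = 2^16 = 65536

65536


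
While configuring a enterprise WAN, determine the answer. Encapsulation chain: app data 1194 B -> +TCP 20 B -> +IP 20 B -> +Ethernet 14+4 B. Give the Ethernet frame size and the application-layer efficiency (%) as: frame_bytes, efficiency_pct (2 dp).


TCP segment = 1194 + 20 = 1214 B
IP packet = 1214 + 20 = 1234 B
Ethernet frame = 1234 + 14 + 4 = 1252 B
Efficiency = app / frame = 1194 / 1252 = 0.953674 = 95.3674% -> 95.37% (2 dp)

1252, 95.37


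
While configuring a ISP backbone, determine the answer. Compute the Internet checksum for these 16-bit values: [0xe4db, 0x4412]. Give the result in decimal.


Given words: [0xe4db, 0x4412]
Step 1: Sum all words
Raw sum = 58587 + 17426 = 76013
Step 2: Fold carry: (10477 + 1) = 10478
One's complement = ~10478 & 0xFFFF = 55057

55057


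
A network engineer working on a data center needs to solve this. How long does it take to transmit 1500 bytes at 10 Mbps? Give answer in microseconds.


Given: packet = 1500 bytes, bandwidth = 10 Mbps
Packet in bits = 1500 * 8 = 12000 bits
Bandwidth = 10 * 10^6 = 10000000 bps
Time = 12000 / 10000000 seconds
Time in us = 12000 * 10^6 / 10000000 = 1200

1200


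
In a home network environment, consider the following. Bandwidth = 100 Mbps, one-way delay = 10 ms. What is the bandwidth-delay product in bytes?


Given: bandwidth = 100 Mbps, delay = 10 ms
BDP in bits = 100 * 10^6 * 10 / 1000
BDP in bits = 1000000
BDP in bytes = 1000000 / 8 = 125000

125000


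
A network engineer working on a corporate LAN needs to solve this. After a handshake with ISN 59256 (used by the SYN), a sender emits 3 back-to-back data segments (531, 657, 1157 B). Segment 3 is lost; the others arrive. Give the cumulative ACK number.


SYN uses sequence number 59256; first data byte = ISN + 1 = 59257.
Segment 1: SEQ = 59257, len = 531 B, covers [59257, 59787]
Segment 2: SEQ = 59788, len = 657 B, covers [59788, 60444]
Segment 3: SEQ = 60445, len = 1157 B, covers [60445, 61601] [LOST]
In-order data received: bytes [59257, 60444] (segments 1..2).
Segment 3 missing -> gap begins at byte 60445.
Cumulative ACK = next expected in-order byte = 59257 + 531 + 657 = 60445

60445


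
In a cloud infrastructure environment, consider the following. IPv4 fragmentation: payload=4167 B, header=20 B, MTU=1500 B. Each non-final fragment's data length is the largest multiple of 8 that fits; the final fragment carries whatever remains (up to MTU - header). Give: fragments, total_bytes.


Max data per non-final fragment = floor((MTU - header)/8)*8 = floor((1500 - 20)/8)*8 = floor(1480/8)*8 = 1480 B
Final fragment needs no 8-byte alignment: it can carry up to MTU - header = 1480 B
Non-final fragments needed = ceil((payload - 1480) / 1480) = ceil(2687/1480) = ceil(1.8155) = 2
Number of fragments = 2 + 1 = 3
Fragment sizes (data): 2 * 1480 B + 1207 B (last, 1207 <= 1480 OK)
Total bytes sent = payload + n_frags * header = 4167 + 3*20 = 4167 + 60 = 4227 B

3, 4227


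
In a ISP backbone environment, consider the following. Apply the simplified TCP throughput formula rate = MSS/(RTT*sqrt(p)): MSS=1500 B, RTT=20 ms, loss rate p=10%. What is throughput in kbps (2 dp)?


Given: MSS = 1500 bytes, RTT = 20 ms, loss = 10%
RTT in seconds = 20 / 1000 = 0.02
Loss rate = 10% = 0.1
sqrt(loss) = sqrt(0.1) = 0.316227766017
Throughput (bytes/s) = 1500 / (0.02 * 0.316227766017) = 237170.8245
Throughput (kbps) = 237170.8245 * 8 / 1000 = 1897.366596 -> 1897.37 kbps (2 dp)

1897.37


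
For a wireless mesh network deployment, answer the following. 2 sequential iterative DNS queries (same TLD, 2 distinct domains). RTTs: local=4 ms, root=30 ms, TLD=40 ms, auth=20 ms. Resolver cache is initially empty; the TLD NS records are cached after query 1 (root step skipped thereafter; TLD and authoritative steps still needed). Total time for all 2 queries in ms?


Lookup 1 (cold cache): local + root + TLD + auth = 4 + 30 + 40 + 20 = 94 ms
Lookups 2..2 (TLD NS cached -> skip root; new domain -> still ask TLD and auth): local + TLD + auth = 4 + 40 + 20 = 64 ms each
Remaining 1 lookups: 1 * 64 = 64 ms
Total = 94 + 64 = 158 ms

158


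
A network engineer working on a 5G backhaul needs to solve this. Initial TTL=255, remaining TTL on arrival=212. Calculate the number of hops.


Given: initial TTL = 255, received TTL = 212
Hops = initial TTL - received TTL
Hops = 255 - 212 = 43

43


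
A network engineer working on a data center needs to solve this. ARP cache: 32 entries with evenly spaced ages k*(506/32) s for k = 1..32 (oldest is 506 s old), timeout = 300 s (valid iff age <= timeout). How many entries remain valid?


Ages are k * 506/32 s for k = 1..32 (spacing = 15.8125 s).
Entry k is valid iff k * 506/32 <= 300 iff k <= 32 * 300 / 506 = 18.9723
n_valid = floor(18.9723) = 18
(n_stale = 32 - 18 = 14)

18


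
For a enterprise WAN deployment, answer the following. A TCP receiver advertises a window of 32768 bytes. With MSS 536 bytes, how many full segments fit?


Given: RWND = 32768 bytes, MSS = 536 bytes
Full segments = floor(RWND / MSS)
Full segments = floor(32768 / 536)
Full segments = floor(61.1343) = 61

61


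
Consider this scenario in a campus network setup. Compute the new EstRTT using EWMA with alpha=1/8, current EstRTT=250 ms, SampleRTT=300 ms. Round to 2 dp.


Given: EstRTT = 250 ms, SampleRTT = 300 ms, alpha = 1/8
New EstRTT = (1 - alpha) * EstRTT + alpha * SampleRTT
(7/8) * 250 = 218.75
(1/8) * 300 = 37.5
New EstRTT = 218.75 + 37.5 = 256.25 ms -> 256.25 ms (2 dp)

256.25


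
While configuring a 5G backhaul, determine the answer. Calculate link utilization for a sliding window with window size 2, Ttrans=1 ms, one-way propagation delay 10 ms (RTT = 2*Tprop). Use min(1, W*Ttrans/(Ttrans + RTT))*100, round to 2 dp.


Given: W = 2, Ttrans = 1 ms, RTT = 20 ms (= 2 * Tprop, Tprop = 10 ms)
Cycle time = Ttrans + RTT = 1 + 20 = 21 ms (first packet sent until its ACK returns)
W * Ttrans = 2 * 1 = 2 ms of sending per cycle
W * Ttrans / (Ttrans + RTT) = 2 / 21 = 0.095238
U = min(1, 0.095238) = 0.095238
U% = 9.52%

9.52


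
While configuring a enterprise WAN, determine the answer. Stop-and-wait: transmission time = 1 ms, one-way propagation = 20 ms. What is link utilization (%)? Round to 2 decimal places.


Given: Ttrans = 1 ms, Tprop = 20 ms
RTT = 2 * Tprop = 2 * 20 = 40 ms
U = Ttrans / (Ttrans + RTT)
U = 1 / (1 + 40)
U = 1 / 41 = 0.02439
U% = 2.44%

2.44


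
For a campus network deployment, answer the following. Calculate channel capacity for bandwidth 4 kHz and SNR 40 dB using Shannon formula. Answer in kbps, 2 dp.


Given: B = 4 kHz, SNR = 40 dB
SNR linear = 10^(40/10) = 10000
1 + SNR = 10001
log2(10001) = 13.2878566418
C = 4 * 1000 * 13.2878566418 = 53151.4266 bps
C = 53.151427 kbps -> 53.15 kbps (2 dp)

53.15


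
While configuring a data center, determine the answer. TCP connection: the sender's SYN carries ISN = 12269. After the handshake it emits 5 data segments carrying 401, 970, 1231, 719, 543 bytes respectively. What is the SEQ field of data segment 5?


The SYN occupies sequence number ISN = 12269, so the first data byte is ISN + 1 = 12270.
SEQ of data segment i = (ISN + 1) + sum of payload sizes of segments 1..i-1.
Segment 1: SEQ = 12270, payload = 401 bytes
Segment 2: SEQ = 12671, payload = 970 bytes
Segment 3: SEQ = 13641, payload = 1231 bytes
Segment 4: SEQ = 14872, payload = 719 bytes
Segment 5: SEQ = 15591, payload = 543 bytes
SEQ of segment 5 = 12270 + 401 + 970 + 1231 + 719 = 15591

15591
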